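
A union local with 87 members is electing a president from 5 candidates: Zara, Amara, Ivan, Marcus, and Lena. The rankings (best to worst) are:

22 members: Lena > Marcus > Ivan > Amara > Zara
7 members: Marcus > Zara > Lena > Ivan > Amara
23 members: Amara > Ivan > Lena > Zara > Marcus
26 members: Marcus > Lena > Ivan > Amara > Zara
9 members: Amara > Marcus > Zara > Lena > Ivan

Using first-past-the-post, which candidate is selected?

First-place votes: Zara 0, Amara 32, Ivan 0, Marcus 33, Lena 22.
Marcus has the most first-place votes.

Marcus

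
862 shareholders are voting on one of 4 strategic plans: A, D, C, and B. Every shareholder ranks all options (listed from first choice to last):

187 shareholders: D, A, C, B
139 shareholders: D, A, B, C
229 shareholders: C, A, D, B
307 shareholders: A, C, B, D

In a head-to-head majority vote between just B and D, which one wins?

D

Voters preferring B to D: 307; preferring D to B: 555.
D wins the head-to-head.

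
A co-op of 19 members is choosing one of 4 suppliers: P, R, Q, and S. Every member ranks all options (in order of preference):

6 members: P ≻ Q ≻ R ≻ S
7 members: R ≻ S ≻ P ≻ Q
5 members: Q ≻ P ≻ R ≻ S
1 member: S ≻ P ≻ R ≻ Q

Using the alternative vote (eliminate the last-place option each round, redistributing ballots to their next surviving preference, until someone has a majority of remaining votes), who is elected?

P

Round 1: P 6, R 7, Q 5, S 1. Eliminate S.
Round 2: P 7, R 7, Q 5. Eliminate Q.
Round 3: P 12, R 7. P has a majority.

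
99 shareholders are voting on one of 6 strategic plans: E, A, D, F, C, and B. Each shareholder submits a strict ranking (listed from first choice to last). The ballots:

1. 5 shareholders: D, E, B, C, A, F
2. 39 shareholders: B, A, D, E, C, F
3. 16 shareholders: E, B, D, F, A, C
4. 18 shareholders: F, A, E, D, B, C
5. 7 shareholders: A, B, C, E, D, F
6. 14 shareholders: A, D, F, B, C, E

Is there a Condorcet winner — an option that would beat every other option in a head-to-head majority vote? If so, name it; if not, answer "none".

B

B vs E: 60–39 for B.
B vs A: 60–39 for B.
B vs D: 62–37 for B.
B vs F: 67–32 for B.
B vs C: 99–0 for B.
B beats every other option head-to-head.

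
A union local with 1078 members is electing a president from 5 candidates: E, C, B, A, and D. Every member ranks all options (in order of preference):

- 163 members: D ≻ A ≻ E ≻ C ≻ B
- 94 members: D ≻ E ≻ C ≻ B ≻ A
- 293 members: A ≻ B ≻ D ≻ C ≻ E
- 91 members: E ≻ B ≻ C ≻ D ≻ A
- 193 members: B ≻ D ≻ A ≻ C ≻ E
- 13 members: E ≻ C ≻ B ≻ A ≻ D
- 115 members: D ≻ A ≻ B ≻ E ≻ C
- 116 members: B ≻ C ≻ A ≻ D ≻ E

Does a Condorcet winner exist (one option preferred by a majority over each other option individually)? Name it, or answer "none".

none

Checking pairwise contests:
C beats E 602–476.
B beats C 808–270.
A beats B 571–507.
D beats A 656–422.
B beats D 706–372.
Every option loses at least one head-to-head, so there is no Condorcet winner.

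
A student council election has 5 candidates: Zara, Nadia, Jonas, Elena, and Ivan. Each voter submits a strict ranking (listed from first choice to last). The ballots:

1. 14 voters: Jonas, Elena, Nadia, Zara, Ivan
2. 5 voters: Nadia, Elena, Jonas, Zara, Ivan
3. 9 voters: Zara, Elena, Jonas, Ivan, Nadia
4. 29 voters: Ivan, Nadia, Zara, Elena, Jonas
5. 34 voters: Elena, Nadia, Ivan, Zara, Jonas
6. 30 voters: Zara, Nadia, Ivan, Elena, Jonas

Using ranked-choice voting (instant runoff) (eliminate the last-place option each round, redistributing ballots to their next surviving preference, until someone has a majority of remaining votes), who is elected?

Round 1: Zara 39, Nadia 5, Jonas 14, Elena 34, Ivan 29. Eliminate Nadia.
Round 2: Zara 39, Jonas 14, Elena 39, Ivan 29. Eliminate Jonas.
Round 3: Zara 39, Elena 53, Ivan 29. Eliminate Ivan.
Round 4: Zara 68, Elena 53. Zara has a majority.

Zara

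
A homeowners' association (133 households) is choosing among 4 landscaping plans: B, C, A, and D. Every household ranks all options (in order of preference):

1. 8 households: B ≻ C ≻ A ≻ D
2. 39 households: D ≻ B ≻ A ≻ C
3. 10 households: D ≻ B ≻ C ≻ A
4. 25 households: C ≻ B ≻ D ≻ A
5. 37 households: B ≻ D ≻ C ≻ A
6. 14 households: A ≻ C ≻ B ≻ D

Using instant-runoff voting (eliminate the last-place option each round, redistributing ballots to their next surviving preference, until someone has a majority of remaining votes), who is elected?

Round 1: B 45, C 25, A 14, D 49. Eliminate A.
Round 2: B 45, C 39, D 49. Eliminate C.
Round 3: B 84, D 49. B has a majority.

B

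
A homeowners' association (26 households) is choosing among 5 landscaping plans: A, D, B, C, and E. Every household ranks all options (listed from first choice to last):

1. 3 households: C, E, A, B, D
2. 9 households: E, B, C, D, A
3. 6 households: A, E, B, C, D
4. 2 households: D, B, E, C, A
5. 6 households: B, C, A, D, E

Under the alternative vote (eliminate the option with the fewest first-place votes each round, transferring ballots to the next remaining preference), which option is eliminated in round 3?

A

Round 1: A 6, D 2, B 6, C 3, E 9. Eliminate D.
Round 2: A 6, B 8, C 3, E 9. Eliminate C.
Round 3: A 6, B 8, E 12. Eliminate A.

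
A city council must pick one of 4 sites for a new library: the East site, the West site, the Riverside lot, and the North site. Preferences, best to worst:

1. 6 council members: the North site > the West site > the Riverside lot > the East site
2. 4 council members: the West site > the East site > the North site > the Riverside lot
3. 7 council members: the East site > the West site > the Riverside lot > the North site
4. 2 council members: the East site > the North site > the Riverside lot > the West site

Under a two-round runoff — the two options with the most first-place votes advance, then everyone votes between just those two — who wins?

the East site

Round 1 first-place votes: the East site 9, the West site 4, the Riverside lot 0, the North site 6.
the East site and the North site advance.
Runoff: the East site is preferred to the North site by 13 voters; the North site by 6.
the East site wins the runoff.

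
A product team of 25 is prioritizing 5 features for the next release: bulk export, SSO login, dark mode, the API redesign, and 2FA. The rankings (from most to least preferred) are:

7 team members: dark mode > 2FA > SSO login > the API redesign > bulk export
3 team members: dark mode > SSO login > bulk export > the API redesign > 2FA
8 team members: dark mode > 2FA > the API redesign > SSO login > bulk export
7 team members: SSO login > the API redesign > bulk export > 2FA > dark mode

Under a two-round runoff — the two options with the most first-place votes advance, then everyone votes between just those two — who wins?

dark mode

Round 1 first-place votes: bulk export 0, SSO login 7, dark mode 18, the API redesign 0, 2FA 0.
dark mode and SSO login advance.
Runoff: dark mode is preferred to SSO login by 18 voters; SSO login by 7.
dark mode wins the runoff.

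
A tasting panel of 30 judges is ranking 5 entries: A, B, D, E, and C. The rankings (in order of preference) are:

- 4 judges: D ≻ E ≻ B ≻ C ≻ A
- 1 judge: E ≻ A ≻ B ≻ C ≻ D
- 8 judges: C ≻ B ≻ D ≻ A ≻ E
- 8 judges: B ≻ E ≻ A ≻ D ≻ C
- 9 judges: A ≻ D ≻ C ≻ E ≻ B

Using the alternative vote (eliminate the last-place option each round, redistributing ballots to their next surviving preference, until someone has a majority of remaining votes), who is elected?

B

Round 1: A 9, B 8, D 4, E 1, C 8. Eliminate E.
Round 2: A 10, B 8, D 4, C 8. Eliminate D.
Round 3: A 10, B 12, C 8. Eliminate C.
Round 4: A 10, B 20. B has a majority.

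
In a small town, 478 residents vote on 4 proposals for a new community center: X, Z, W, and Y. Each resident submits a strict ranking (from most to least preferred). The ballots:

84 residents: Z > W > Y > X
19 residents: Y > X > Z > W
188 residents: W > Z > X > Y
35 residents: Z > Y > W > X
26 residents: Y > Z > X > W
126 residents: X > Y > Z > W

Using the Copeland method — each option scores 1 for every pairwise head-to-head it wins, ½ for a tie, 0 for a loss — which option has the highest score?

X: beats Y; loses to Z and W → score 1.
Z: beats X, W, and Y → score 3.
W: beats X and Y; loses to Z → score 2.
Y: loses to X, Z, and W → score 0.
Z has the best pairwise record.

Z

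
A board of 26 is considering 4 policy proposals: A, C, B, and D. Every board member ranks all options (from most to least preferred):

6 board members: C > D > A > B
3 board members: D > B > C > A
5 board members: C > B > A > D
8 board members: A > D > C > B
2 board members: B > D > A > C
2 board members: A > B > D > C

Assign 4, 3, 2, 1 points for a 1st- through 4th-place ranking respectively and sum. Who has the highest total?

C

A: 6·2 + 3·1 + 5·2 + 8·4 + 2·2 + 2·4 = 69
C: 6·4 + 3·2 + 5·4 + 8·2 + 2·1 + 2·1 = 70
B: 6·1 + 3·3 + 5·3 + 8·1 + 2·4 + 2·3 = 52
D: 6·3 + 3·4 + 5·1 + 8·3 + 2·3 + 2·2 = 69
C has the highest Borda score (70).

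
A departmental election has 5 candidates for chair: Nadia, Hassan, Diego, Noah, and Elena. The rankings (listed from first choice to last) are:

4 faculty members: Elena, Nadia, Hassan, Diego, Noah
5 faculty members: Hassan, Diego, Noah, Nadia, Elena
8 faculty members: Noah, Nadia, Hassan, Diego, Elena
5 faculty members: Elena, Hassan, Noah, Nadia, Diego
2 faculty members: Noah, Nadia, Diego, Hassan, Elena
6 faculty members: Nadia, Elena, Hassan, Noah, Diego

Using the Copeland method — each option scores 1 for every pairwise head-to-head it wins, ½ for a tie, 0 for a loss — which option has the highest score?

Nadia

Nadia: beats Hassan, Diego, and Elena; loses to Noah → score 3.
Hassan: beats Diego and Noah; ties Elena; loses to Nadia → score 2.5.
Diego: ties Elena; loses to Nadia, Hassan, and Noah → score 0.5.
Noah: beats Nadia and Diego; ties Elena; loses to Hassan → score 2.5.
Elena: ties Hassan, Diego, and Noah; loses to Nadia → score 1.5.
Nadia has the best pairwise record.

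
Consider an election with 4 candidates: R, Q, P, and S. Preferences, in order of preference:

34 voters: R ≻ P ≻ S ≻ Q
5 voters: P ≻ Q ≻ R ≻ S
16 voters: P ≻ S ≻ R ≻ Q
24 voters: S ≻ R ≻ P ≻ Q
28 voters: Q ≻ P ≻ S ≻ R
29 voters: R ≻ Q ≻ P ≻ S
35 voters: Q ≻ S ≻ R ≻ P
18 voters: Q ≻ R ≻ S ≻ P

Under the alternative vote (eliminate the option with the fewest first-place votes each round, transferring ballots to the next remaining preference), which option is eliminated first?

Round 1: R 63, Q 81, P 21, S 24. Eliminate P.

P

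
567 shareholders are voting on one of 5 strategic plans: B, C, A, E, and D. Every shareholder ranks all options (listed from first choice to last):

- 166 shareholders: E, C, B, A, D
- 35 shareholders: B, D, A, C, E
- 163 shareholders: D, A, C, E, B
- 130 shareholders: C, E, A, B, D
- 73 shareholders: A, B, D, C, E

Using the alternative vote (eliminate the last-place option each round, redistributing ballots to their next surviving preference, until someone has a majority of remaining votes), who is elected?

Round 1: B 35, C 130, A 73, E 166, D 163. Eliminate B.
Round 2: C 130, A 73, E 166, D 198. Eliminate A.
Round 3: C 130, E 166, D 271. Eliminate C.
Round 4: E 296, D 271. E has a majority.

E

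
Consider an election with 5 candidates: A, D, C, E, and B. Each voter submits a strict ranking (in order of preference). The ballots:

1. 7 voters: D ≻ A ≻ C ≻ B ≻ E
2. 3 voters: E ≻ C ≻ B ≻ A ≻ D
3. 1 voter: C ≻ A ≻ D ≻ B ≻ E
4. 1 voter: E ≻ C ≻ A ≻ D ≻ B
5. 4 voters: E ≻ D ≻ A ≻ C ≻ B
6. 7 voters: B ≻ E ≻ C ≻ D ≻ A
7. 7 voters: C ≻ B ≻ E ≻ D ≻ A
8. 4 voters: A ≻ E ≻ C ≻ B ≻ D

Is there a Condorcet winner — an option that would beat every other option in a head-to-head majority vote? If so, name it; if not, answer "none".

none

Checking pairwise contests:
D beats A 25–9.
C beats D 23–11.
E beats C 19–15.
B beats E 22–12.
C beats B 27–7.
Every option loses at least one head-to-head, so there is no Condorcet winner.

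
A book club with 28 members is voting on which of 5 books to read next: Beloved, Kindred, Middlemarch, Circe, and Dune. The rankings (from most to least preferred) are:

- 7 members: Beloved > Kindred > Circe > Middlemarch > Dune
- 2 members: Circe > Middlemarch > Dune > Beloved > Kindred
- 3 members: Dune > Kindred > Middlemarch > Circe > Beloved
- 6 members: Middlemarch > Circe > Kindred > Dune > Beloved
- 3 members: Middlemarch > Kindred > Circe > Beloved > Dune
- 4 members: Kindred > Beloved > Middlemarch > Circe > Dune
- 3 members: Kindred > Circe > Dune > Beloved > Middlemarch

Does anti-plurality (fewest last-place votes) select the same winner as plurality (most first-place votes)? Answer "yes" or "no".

no

Anti-plurality — last-place votes: Beloved 9, Kindred 2, Middlemarch 3, Circe 0, Dune 14. Winner: Circe.
Plurality — first-place votes: Beloved 7, Kindred 7, Middlemarch 9, Circe 2, Dune 3. Winner: Middlemarch.
The two methods disagree.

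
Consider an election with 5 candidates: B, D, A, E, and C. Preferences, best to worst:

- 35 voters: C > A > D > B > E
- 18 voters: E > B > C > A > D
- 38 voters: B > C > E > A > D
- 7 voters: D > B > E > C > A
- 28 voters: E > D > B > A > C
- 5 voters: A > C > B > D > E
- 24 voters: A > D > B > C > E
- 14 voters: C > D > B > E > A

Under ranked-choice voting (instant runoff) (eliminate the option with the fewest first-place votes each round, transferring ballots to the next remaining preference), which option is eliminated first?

D

Round 1: B 38, D 7, A 29, E 46, C 49. Eliminate D.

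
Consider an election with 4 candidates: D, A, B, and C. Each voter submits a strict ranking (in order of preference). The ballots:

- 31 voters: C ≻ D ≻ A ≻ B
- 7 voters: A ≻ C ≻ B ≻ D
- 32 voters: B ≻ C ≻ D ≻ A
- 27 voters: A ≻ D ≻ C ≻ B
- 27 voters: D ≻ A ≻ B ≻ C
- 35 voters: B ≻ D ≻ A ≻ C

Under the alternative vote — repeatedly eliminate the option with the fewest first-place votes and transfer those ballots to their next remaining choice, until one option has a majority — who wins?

A

Round 1: D 27, A 34, B 67, C 31. Eliminate D.
Round 2: A 61, B 67, C 31. Eliminate C.
Round 3: A 92, B 67. A has a majority.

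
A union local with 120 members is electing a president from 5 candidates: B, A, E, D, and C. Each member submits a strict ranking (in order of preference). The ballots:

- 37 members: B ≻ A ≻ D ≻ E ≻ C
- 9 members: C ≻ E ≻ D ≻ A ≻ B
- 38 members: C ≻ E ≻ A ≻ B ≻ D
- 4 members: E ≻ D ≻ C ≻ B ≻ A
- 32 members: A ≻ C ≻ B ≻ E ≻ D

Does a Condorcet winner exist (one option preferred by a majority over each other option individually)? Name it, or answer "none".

A

A vs B: 79–41 for A.
A vs E: 69–51 for A.
A vs D: 107–13 for A.
A vs C: 69–51 for A.
A beats every other option head-to-head.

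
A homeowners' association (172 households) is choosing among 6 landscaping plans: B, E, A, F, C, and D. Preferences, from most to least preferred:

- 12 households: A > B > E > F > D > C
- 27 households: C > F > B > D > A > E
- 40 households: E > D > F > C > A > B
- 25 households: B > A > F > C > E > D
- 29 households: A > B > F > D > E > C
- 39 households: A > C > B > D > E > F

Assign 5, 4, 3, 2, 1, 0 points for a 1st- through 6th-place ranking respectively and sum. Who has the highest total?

B: 12·4 + 27·3 + 40·0 + 25·5 + 29·4 + 39·3 = 487
E: 12·3 + 27·0 + 40·5 + 25·1 + 29·1 + 39·1 = 329
A: 12·5 + 27·1 + 40·1 + 25·4 + 29·5 + 39·5 = 567
F: 12·2 + 27·4 + 40·3 + 25·3 + 29·3 + 39·0 = 414
C: 12·0 + 27·5 + 40·2 + 25·2 + 29·0 + 39·4 = 421
D: 12·1 + 27·2 + 40·4 + 25·0 + 29·2 + 39·2 = 362
A has the highest Borda score (567).

A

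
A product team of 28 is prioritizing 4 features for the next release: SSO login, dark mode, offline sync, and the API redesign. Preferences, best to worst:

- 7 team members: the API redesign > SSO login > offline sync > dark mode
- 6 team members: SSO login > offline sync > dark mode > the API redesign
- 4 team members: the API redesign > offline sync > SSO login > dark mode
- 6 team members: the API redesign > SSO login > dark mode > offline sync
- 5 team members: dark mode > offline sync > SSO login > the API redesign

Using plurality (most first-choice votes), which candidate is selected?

the API redesign

First-place votes: SSO login 6, dark mode 5, offline sync 0, the API redesign 17.
the API redesign has the most first-place votes.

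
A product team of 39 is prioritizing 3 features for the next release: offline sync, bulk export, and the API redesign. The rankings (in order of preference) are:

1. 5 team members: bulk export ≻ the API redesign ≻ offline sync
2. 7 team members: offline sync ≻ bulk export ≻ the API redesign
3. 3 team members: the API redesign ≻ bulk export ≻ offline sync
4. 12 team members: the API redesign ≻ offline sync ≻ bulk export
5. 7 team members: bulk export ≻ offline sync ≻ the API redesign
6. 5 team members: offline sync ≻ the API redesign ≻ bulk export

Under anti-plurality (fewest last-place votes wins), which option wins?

Last-place votes: offline sync 8, bulk export 17, the API redesign 14.
offline sync is ranked last by the fewest voters, so offline sync wins.

offline sync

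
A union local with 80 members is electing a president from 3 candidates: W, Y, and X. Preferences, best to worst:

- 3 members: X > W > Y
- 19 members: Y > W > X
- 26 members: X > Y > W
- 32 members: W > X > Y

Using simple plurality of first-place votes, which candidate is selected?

First-place votes: W 32, Y 19, X 29.
W has the most first-place votes.

W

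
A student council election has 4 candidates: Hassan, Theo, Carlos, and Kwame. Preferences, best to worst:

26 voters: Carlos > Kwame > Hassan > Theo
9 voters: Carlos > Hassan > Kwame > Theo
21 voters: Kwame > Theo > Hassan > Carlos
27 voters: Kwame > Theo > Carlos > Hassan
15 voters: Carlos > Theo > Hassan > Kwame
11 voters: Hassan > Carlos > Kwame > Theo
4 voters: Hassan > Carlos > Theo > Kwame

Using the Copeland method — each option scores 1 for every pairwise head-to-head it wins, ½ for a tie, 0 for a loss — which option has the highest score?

Hassan: loses to Theo, Carlos, and Kwame → score 0.
Theo: beats Hassan; loses to Carlos and Kwame → score 1.
Carlos: beats Hassan, Theo, and Kwame → score 3.
Kwame: beats Hassan and Theo; loses to Carlos → score 2.
Carlos has the best pairwise record.

Carlos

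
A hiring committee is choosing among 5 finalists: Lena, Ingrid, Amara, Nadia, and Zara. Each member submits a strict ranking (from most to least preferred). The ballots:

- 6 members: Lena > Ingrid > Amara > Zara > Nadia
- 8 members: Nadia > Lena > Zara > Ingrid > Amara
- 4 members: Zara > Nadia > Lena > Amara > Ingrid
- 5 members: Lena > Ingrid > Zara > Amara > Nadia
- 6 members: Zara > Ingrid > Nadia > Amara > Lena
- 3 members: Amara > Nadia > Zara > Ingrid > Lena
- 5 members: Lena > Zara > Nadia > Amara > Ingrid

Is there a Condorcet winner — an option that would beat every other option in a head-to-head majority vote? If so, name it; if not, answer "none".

none

Checking pairwise contests:
Nadia beats Lena 21–16.
Lena beats Ingrid 28–9.
Lena beats Amara 28–9.
Zara beats Nadia 26–11.
Lena beats Zara 24–13.
Every option loses at least one head-to-head, so there is no Condorcet winner.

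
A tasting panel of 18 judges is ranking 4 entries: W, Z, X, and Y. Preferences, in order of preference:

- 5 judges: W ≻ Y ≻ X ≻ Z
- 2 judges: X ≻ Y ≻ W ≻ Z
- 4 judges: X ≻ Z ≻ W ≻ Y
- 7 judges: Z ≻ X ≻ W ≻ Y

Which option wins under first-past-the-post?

First-place votes: W 5, Z 7, X 6, Y 0.
Z has the most first-place votes.

Z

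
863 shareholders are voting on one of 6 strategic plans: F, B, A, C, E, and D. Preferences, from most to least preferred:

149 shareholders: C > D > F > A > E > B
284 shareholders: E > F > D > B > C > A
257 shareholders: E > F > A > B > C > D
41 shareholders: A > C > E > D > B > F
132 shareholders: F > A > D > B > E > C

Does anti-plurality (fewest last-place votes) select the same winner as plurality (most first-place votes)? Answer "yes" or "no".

Anti-plurality — last-place votes: F 41, B 149, A 284, C 132, E 0, D 257. Winner: E.
Plurality — first-place votes: F 132, B 0, A 41, C 149, E 541, D 0. Winner: E.
The two methods agree.

yes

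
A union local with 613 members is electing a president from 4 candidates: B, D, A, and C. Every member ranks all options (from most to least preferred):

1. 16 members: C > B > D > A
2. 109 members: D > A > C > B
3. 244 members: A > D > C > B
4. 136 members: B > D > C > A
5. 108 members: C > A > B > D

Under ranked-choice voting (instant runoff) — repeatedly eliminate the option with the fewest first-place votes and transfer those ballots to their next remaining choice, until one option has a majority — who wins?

A

Round 1: B 136, D 109, A 244, C 124. Eliminate D.
Round 2: B 136, A 353, C 124. A has a majority.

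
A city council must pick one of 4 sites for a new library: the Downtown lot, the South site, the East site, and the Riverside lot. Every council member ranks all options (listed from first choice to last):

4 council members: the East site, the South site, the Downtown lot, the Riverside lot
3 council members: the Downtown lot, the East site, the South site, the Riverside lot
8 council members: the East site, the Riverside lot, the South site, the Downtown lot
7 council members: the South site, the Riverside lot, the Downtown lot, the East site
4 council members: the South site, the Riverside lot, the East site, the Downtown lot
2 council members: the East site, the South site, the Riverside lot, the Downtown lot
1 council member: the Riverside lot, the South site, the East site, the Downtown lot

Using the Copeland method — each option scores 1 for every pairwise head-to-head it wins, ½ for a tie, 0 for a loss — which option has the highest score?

the East site

the Downtown lot: loses to the South site, the East site, and the Riverside lot → score 0.
the South site: beats the Downtown lot and the Riverside lot; loses to the East site → score 2.
the East site: beats the Downtown lot, the South site, and the Riverside lot → score 3.
the Riverside lot: beats the Downtown lot; loses to the South site and the East site → score 1.
the East site has the best pairwise record.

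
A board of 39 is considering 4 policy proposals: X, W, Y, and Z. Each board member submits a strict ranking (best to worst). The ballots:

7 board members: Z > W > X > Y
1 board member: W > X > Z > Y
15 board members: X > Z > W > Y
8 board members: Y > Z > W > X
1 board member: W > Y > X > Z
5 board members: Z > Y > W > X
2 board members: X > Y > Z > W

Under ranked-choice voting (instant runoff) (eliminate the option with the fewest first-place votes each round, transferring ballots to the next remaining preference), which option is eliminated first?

Round 1: X 17, W 2, Y 8, Z 12. Eliminate W.

W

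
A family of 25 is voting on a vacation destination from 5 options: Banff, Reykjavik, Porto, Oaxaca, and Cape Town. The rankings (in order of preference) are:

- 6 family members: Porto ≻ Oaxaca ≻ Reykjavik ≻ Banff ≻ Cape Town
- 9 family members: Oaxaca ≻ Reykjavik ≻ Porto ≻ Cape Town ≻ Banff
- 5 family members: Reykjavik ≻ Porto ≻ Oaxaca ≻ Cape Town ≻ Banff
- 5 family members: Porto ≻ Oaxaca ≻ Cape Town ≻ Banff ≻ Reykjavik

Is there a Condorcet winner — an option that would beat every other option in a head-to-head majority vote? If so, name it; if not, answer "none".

none

Checking pairwise contests:
Reykjavik beats Banff 20–5.
Oaxaca beats Reykjavik 20–5.
Reykjavik beats Porto 14–11.
Porto beats Oaxaca 16–9.
Reykjavik beats Cape Town 20–5.
Every option loses at least one head-to-head, so there is no Condorcet winner.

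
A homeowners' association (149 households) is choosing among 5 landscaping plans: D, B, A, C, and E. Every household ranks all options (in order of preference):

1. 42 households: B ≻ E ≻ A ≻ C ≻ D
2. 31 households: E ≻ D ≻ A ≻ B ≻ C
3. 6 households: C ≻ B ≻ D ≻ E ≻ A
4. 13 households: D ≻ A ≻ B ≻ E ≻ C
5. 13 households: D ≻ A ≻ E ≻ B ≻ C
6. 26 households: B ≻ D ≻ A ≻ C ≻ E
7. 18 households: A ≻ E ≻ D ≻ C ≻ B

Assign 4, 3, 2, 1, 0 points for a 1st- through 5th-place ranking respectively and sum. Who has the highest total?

D: 42·0 + 31·3 + 6·2 + 13·4 + 13·4 + 26·3 + 18·2 = 323
B: 42·4 + 31·1 + 6·3 + 13·2 + 13·1 + 26·4 + 18·0 = 360
A: 42·2 + 31·2 + 6·0 + 13·3 + 13·3 + 26·2 + 18·4 = 348
C: 42·1 + 31·0 + 6·4 + 13·0 + 13·0 + 26·1 + 18·1 = 110
E: 42·3 + 31·4 + 6·1 + 13·1 + 13·2 + 26·0 + 18·3 = 349
B has the highest Borda score (360).

B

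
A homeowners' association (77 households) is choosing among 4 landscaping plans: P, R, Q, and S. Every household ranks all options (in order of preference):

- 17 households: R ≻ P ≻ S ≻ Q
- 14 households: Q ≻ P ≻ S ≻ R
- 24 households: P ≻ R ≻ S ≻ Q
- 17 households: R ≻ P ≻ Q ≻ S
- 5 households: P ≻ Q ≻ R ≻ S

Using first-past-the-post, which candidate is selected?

First-place votes: P 29, R 34, Q 14, S 0.
R has the most first-place votes.

R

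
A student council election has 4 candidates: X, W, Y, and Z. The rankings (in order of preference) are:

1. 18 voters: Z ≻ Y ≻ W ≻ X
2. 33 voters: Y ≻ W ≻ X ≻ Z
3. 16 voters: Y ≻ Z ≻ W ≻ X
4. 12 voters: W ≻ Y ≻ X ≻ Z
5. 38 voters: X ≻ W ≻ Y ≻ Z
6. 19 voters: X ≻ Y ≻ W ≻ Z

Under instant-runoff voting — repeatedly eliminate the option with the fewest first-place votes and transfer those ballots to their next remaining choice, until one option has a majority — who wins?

Y

Round 1: X 57, W 12, Y 49, Z 18. Eliminate W.
Round 2: X 57, Y 61, Z 18. Eliminate Z.
Round 3: X 57, Y 79. Y has a majority.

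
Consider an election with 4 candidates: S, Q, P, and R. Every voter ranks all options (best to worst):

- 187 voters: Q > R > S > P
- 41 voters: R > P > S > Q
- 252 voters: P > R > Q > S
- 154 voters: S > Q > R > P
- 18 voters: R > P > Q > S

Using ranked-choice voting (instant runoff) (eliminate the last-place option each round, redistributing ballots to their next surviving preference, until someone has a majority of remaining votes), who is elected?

Round 1: S 154, Q 187, P 252, R 59. Eliminate R.
Round 2: S 154, Q 187, P 311. Eliminate S.
Round 3: Q 341, P 311. Q has a majority.

Q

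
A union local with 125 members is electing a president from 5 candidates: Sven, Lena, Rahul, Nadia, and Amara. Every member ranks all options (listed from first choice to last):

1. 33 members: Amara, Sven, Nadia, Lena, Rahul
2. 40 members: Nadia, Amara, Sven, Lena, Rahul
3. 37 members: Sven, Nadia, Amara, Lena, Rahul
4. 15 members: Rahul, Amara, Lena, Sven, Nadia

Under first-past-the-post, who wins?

First-place votes: Sven 37, Lena 0, Rahul 15, Nadia 40, Amara 33.
Nadia has the most first-place votes.

Nadia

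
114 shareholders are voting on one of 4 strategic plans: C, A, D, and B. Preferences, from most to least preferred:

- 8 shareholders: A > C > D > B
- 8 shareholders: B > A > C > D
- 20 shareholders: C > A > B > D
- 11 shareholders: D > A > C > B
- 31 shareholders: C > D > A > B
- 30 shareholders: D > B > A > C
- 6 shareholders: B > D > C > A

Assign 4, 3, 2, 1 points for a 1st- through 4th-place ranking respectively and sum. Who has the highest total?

C: 8·3 + 8·2 + 20·4 + 11·2 + 31·4 + 30·1 + 6·2 = 308
A: 8·4 + 8·3 + 20·3 + 11·3 + 31·2 + 30·2 + 6·1 = 277
D: 8·2 + 8·1 + 20·1 + 11·4 + 31·3 + 30·4 + 6·3 = 319
B: 8·1 + 8·4 + 20·2 + 11·1 + 31·1 + 30·3 + 6·4 = 236
D has the highest Borda score (319).

D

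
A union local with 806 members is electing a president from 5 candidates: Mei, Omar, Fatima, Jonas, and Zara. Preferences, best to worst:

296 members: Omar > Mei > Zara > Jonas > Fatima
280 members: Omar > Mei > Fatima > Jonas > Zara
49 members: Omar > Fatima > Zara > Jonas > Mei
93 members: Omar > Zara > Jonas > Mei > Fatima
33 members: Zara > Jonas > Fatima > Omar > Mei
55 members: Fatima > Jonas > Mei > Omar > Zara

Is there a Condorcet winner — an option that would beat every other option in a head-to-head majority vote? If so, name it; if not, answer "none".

Omar vs Mei: 751–55 for Omar.
Omar vs Fatima: 718–88 for Omar.
Omar vs Jonas: 718–88 for Omar.
Omar vs Zara: 773–33 for Omar.
Omar beats every other option head-to-head.

Omar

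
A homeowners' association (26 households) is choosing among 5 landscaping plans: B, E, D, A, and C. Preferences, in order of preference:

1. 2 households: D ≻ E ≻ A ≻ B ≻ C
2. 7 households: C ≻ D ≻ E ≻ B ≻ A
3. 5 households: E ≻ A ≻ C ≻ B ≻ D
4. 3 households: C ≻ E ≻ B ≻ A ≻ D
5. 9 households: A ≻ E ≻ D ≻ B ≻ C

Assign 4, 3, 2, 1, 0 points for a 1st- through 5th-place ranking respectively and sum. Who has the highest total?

B: 2·1 + 7·1 + 5·1 + 3·2 + 9·1 = 29
E: 2·3 + 7·2 + 5·4 + 3·3 + 9·3 = 76
D: 2·4 + 7·3 + 5·0 + 3·0 + 9·2 = 47
A: 2·2 + 7·0 + 5·3 + 3·1 + 9·4 = 58
C: 2·0 + 7·4 + 5·2 + 3·4 + 9·0 = 50
E has the highest Borda score (76).

E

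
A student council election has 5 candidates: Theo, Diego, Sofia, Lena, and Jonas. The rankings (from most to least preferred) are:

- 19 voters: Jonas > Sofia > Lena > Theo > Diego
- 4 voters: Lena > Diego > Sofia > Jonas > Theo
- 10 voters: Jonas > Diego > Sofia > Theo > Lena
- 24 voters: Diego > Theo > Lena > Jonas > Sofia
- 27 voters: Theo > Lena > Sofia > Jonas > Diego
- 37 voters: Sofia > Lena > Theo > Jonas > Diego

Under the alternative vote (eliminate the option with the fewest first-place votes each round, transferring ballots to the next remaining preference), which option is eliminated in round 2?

Theo

Round 1: Theo 27, Diego 24, Sofia 37, Lena 4, Jonas 29. Eliminate Lena.
Round 2: Theo 27, Diego 28, Sofia 37, Jonas 29. Eliminate Theo.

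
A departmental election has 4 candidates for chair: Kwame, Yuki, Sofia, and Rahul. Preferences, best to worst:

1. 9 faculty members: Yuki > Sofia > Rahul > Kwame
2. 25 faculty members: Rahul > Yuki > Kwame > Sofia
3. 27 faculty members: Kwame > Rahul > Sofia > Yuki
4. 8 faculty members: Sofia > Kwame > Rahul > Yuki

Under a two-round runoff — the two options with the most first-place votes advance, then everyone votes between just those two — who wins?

Kwame

Round 1 first-place votes: Kwame 27, Yuki 9, Sofia 8, Rahul 25.
Kwame and Rahul advance.
Runoff: Kwame is preferred to Rahul by 35 voters; Rahul by 34.
Kwame wins the runoff.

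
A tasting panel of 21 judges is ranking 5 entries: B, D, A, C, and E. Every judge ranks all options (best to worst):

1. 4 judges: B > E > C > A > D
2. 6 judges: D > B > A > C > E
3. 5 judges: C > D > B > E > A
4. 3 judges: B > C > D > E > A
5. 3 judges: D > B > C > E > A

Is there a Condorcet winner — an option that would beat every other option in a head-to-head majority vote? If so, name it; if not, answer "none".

none

Checking pairwise contests:
D beats B 14–7.
C beats D 12–9.
B beats A 21–0.
B beats C 16–5.
B beats E 21–0.
Every option loses at least one head-to-head, so there is no Condorcet winner.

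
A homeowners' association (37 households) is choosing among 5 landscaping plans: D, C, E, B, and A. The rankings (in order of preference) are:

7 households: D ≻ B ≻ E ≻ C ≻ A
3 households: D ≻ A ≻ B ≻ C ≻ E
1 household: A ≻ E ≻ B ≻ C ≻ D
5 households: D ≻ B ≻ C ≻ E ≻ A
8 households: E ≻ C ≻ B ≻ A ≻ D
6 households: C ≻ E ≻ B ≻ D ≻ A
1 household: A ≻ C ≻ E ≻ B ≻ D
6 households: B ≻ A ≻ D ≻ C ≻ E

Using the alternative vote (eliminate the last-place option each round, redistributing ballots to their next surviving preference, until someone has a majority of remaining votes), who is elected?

D

Round 1: D 15, C 6, E 8, B 6, A 2. Eliminate A.
Round 2: D 15, C 7, E 9, B 6. Eliminate B.
Round 3: D 21, C 7, E 9. D has a majority.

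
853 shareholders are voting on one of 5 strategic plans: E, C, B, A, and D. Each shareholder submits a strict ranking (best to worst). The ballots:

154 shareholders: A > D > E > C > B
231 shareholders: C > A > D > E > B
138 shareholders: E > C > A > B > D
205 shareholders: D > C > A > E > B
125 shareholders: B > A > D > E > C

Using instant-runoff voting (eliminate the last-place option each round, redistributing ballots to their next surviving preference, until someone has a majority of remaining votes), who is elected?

Round 1: E 138, C 231, B 125, A 154, D 205. Eliminate B.
Round 2: E 138, C 231, A 279, D 205. Eliminate E.
Round 3: C 369, A 279, D 205. Eliminate D.
Round 4: C 574, A 279. C has a majority.

C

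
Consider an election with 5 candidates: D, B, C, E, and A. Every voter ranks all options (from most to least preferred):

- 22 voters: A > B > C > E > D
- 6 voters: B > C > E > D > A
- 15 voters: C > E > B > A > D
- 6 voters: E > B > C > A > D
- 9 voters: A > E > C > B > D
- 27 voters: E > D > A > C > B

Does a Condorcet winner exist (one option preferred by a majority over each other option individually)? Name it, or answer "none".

Checking pairwise contests:
B beats D 58–27.
C beats B 51–34.
A beats C 58–27.
C beats E 43–42.
E beats A 54–31.
Every option loses at least one head-to-head, so there is no Condorcet winner.

none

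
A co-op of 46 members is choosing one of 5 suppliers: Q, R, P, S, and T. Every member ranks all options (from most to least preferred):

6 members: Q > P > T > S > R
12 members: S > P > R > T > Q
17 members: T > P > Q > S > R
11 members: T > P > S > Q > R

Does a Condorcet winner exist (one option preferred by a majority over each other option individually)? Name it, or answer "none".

T vs Q: 40–6 for T.
T vs R: 34–12 for T.
T vs P: 28–18 for T.
T vs S: 34–12 for T.
T beats every other option head-to-head.

T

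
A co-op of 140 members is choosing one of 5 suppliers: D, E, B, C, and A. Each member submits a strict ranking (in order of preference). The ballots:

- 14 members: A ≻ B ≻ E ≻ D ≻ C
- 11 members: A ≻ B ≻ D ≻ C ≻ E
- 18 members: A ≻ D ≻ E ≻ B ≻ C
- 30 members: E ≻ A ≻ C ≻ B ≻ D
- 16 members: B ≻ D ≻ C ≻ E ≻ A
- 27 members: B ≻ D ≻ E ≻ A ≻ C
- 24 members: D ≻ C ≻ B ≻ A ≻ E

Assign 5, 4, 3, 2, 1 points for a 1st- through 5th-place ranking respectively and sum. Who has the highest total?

B

D: 14·2 + 11·3 + 18·4 + 30·1 + 16·4 + 27·4 + 24·5 = 455
E: 14·3 + 11·1 + 18·3 + 30·5 + 16·2 + 27·3 + 24·1 = 394
B: 14·4 + 11·4 + 18·2 + 30·2 + 16·5 + 27·5 + 24·3 = 483
C: 14·1 + 11·2 + 18·1 + 30·3 + 16·3 + 27·1 + 24·4 = 315
A: 14·5 + 11·5 + 18·5 + 30·4 + 16·1 + 27·2 + 24·2 = 453
B has the highest Borda score (483).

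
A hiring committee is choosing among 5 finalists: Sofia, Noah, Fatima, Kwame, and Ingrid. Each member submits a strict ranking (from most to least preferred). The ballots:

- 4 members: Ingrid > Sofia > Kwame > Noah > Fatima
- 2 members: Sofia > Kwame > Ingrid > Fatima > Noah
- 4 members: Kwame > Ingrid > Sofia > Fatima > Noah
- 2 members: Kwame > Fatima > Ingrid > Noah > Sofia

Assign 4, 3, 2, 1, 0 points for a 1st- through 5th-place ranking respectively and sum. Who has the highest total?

Sofia: 4·3 + 2·4 + 4·2 + 2·0 = 28
Noah: 4·1 + 2·0 + 4·0 + 2·1 = 6
Fatima: 4·0 + 2·1 + 4·1 + 2·3 = 12
Kwame: 4·2 + 2·3 + 4·4 + 2·4 = 38
Ingrid: 4·4 + 2·2 + 4·3 + 2·2 = 36
Kwame has the highest Borda score (38).

Kwame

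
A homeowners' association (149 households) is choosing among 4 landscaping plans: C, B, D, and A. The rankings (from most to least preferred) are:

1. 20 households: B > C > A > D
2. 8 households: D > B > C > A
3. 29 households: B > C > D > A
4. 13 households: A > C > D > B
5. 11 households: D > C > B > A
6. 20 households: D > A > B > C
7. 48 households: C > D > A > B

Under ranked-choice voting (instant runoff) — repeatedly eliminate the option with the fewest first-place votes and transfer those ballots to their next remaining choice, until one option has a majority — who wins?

Round 1: C 48, B 49, D 39, A 13. Eliminate A.
Round 2: C 61, B 49, D 39. Eliminate D.
Round 3: C 72, B 77. B has a majority.

B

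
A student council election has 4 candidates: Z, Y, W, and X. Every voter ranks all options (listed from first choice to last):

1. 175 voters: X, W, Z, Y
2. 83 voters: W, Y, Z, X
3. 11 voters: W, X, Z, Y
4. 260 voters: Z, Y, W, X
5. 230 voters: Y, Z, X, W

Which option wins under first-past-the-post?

Z

First-place votes: Z 260, Y 230, W 94, X 175.
Z has the most first-place votes.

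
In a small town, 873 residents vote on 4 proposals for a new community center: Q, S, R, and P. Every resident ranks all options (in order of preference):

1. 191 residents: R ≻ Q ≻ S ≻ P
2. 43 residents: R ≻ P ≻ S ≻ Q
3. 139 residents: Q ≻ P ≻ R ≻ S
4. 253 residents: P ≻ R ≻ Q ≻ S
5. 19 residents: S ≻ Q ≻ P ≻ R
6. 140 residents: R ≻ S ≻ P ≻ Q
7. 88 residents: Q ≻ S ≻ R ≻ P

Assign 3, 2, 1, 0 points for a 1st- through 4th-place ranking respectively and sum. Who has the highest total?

R

Q: 191·2 + 43·0 + 139·3 + 253·1 + 19·2 + 140·0 + 88·3 = 1354
S: 191·1 + 43·1 + 139·0 + 253·0 + 19·3 + 140·2 + 88·2 = 747
R: 191·3 + 43·3 + 139·1 + 253·2 + 19·0 + 140·3 + 88·1 = 1855
P: 191·0 + 43·2 + 139·2 + 253·3 + 19·1 + 140·1 + 88·0 = 1282
R has the highest Borda score (1855).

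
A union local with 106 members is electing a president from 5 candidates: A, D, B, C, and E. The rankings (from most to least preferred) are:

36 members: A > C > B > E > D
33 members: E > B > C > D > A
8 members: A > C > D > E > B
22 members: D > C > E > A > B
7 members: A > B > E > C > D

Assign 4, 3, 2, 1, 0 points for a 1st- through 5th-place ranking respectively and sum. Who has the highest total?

C

A: 36·4 + 33·0 + 8·4 + 22·1 + 7·4 = 226
D: 36·0 + 33·1 + 8·2 + 22·4 + 7·0 = 137
B: 36·2 + 33·3 + 8·0 + 22·0 + 7·3 = 192
C: 36·3 + 33·2 + 8·3 + 22·3 + 7·1 = 271
E: 36·1 + 33·4 + 8·1 + 22·2 + 7·2 = 234
C has the highest Borda score (271).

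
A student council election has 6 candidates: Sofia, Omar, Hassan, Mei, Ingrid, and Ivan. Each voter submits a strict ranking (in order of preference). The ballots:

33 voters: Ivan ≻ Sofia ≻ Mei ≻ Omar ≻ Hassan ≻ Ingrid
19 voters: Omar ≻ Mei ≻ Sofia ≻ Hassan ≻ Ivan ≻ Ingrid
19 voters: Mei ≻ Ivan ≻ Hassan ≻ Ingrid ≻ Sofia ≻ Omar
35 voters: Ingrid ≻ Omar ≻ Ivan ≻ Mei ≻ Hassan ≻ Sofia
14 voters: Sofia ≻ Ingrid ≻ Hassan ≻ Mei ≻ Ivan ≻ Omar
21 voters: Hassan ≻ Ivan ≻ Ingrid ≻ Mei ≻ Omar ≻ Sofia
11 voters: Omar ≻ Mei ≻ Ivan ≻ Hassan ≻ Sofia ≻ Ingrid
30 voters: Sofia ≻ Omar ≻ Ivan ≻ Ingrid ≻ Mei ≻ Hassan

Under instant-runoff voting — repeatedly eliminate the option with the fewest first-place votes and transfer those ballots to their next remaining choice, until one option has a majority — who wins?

Ivan

Round 1: Sofia 44, Omar 30, Hassan 21, Mei 19, Ingrid 35, Ivan 33. Eliminate Mei.
Round 2: Sofia 44, Omar 30, Hassan 21, Ingrid 35, Ivan 52. Eliminate Hassan.
Round 3: Sofia 44, Omar 30, Ingrid 35, Ivan 73. Eliminate Omar.
Round 4: Sofia 63, Ingrid 35, Ivan 84. Eliminate Ingrid.
Round 5: Sofia 63, Ivan 119. Ivan has a majority.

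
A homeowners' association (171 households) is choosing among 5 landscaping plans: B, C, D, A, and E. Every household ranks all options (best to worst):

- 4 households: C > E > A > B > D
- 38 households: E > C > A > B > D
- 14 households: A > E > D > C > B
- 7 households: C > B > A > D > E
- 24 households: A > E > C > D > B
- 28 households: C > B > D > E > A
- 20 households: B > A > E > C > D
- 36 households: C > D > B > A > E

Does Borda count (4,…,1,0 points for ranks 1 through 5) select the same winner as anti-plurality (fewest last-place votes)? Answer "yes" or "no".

yes

Borda — scores: B 299, C 496, D 223, A 346, E 346. Winner: C.
Anti-plurality — last-place votes: B 38, C 0, D 62, A 28, E 43. Winner: C.
The two methods agree.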